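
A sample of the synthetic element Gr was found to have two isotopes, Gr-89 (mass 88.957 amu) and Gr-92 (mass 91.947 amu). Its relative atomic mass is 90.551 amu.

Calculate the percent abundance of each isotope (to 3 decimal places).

Gr-89: 46.689%, Gr-92: 53.311%

Let x be the fractional abundance of Gr-89; then Gr-92 has abundance 1 − x.
88.957·x + 91.947·(1 − x) = 90.551
(88.957 − 91.947)·x = 90.551 − 91.947
x = -1.396 / -2.990 = 0.46689 → 46.689% Gr-89, 53.311% Gr-92.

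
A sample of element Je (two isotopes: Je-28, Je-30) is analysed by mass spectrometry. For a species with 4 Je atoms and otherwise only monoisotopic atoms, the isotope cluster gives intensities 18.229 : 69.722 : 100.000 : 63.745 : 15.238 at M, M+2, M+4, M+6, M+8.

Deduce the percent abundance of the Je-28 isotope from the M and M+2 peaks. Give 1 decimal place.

51.1%

Write p for the Je-28 fraction. I(M+2)/I(M) = [C(4,1)·p^3·(1−p)] / p^4 = 4·(1−p)/p = 69.722/18.229 = 3.8248
(1−p)/p = 3.8248/4 = 0.9562  ⇒  p = 1/(1 + 0.9562) = 0.5112
Je-28: 51.1%, Je-30: 48.9%.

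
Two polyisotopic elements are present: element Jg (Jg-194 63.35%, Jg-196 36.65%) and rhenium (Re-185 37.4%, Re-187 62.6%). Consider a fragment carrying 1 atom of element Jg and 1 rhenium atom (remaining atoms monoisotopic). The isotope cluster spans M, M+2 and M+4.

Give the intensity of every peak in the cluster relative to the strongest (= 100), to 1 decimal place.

Element Jg pattern (n=1): 0.6335 : 0.3665
Rhenium pattern (n=1): 0.3740 : 0.6260
Convolve the two distributions (both contribute in 2-u steps):
  M: 0.6335×0.3740 = 0.236929
  M+2: 0.6335×0.6260 + 0.3665×0.3740 = 0.533642
  M+4: 0.3665×0.6260 = 0.229429
Scale to base peak (0.533642) = 100: 44.4 : 100.0 : 43.0

44.4 : 100.0 : 43.0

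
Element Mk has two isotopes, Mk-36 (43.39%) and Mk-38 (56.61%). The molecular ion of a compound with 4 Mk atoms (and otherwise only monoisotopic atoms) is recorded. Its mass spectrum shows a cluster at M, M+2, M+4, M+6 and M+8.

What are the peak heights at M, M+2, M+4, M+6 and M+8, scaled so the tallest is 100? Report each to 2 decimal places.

9.79 : 51.10 : 100.00 : 86.98 : 28.37

Each Mk atom is independently Mk-36 (p = 0.4339) or Mk-38 (q = 0.5661); the cluster is the binomial expansion (p + q)^4.
P(M) = 0.4339^4 = 0.035445
P(M+2) = 4 × 0.4339^3 × 0.5661^1 = 0.184979
P(M+4) = 6 × 0.4339^2 × 0.5661^2 = 0.362007
P(M+6) = 4 × 0.4339^1 × 0.5661^3 = 0.314868
P(M+8) = 0.5661^4 = 0.102701
The M+4 peak is largest (0.362007); scaling to 100 gives 9.79 : 51.10 : 100.00 : 86.98 : 28.37.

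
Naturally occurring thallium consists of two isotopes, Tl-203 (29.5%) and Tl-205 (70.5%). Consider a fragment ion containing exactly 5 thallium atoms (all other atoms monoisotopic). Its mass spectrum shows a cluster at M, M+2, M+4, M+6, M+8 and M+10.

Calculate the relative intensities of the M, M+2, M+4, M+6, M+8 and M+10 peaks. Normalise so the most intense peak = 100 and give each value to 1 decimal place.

Expanding (0.295 + 0.705)^5:
P(M) = 0.295^5 = 0.002234
P(M+2) = 5 × 0.295^4 × 0.705^1 = 0.026696
P(M+4) = 10 × 0.295^3 × 0.705^2 = 0.127598
P(M+6) = 10 × 0.295^2 × 0.705^3 = 0.304938
P(M+8) = 5 × 0.295^1 × 0.705^4 = 0.364375
P(M+10) = 0.705^5 = 0.174159
The M+8 peak is largest (0.364375); scaling to 100 gives 0.6 : 7.3 : 35.0 : 83.7 : 100.0 : 47.8.

0.6 : 7.3 : 35.0 : 83.7 : 100.0 : 47.8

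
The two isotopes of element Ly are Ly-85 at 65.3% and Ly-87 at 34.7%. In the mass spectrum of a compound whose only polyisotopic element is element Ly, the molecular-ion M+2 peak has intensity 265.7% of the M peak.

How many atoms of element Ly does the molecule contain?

5

For n independent Ly atoms, I(M+2)/I(M) = n · (abundance Ly-87) / (abundance Ly-85) = n · 0.347/0.653.
n = 2.657 × 0.653/0.347 = 5.00 ≈ 5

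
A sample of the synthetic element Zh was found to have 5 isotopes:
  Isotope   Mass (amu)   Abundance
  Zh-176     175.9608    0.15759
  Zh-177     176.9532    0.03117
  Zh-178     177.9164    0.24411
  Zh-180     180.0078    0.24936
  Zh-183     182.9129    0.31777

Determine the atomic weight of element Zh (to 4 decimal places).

179.6874 amu

Ar = Σ fᵢ·mᵢ = 0.15759 × 175.9608 + 0.03117 × 176.9532 + 0.24411 × 177.9164 + 0.24936 × 180.0078 + 0.31777 × 182.9129
= 27.72966 + 5.51563 + 43.43117 + 44.88675 + 58.12423 = 179.68744 amu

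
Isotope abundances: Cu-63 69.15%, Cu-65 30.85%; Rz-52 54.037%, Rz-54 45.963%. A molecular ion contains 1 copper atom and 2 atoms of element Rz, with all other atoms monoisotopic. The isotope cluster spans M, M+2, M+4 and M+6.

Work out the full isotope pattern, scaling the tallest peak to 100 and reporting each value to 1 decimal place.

46.6 : 100.0 : 69.0 : 15.0

Copper pattern (n=1): 0.6915 : 0.3085
Element Rz pattern (n=2): 0.29199974 : 0.49674053 : 0.21125974
Convolve the two distributions (both contribute in 2-u steps):
  M: 0.6915×0.29199974 = 0.201918
  M+2: 0.6915×0.49674053 + 0.3085×0.29199974 = 0.433578
  M+4: 0.6915×0.21125974 + 0.3085×0.49674053 = 0.299331
  M+6: 0.3085×0.21125974 = 0.065174
Scale to base peak (0.433578) = 100: 46.6 : 100.0 : 69.0 : 15.0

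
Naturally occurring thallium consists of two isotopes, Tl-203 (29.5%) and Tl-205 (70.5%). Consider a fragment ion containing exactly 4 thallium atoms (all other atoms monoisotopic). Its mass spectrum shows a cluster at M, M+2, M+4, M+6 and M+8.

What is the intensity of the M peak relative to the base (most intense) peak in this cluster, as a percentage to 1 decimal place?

Binomial terms of (0.295 + 0.705)^4: M 0.0076, M+2 0.0724, M+4 0.2595, M+6 0.4135, M+8 0.2470 → M+6 is the base peak.
P(M+6) = C(4,3) × 0.295^1 × 0.705^3 = 4 × 0.2950 × 0.35040263 = 0.413475 (base)
P(M) = C(4,0) × 0.295^4 × 0.705^0 = 1 × 0.00757335 × 1.0000 = 0.007573
Relative intensity = 0.007573 / 0.413475 × 100 = 1.8

1.8%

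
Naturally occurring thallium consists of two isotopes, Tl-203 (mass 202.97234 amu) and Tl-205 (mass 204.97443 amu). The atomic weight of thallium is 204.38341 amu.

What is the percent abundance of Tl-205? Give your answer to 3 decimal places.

70.480%

Writing the weighted mean with unknown fraction x of Tl-203:
202.97234·x + 204.97443·(1 − x) = 204.38341
(202.97234 − 204.97443)·x = 204.38341 − 204.97443
x = -0.59102 / -2.00209 = 0.29520 → 29.520% Tl-203, 70.480% Tl-205.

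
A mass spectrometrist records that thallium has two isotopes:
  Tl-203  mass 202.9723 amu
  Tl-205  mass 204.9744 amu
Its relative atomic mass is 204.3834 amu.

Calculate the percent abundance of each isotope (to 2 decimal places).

Tl-203: 29.52%, Tl-205: 70.48%

With x = fraction of Tl-203 (so Tl-205 is 1 − x):
202.9723·x + 204.9744·(1 − x) = 204.3834
(202.9723 − 204.9744)·x = 204.3834 − 204.9744
x = -0.5910 / -2.0021 = 0.29519 → 29.52% Tl-203, 70.48% Tl-205.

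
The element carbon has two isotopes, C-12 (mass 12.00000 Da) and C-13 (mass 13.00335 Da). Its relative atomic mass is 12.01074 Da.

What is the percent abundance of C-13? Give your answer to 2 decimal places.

Writing the weighted mean with unknown fraction x of C-12:
12.00000·x + 13.00335·(1 − x) = 12.01074
(12.00000 − 13.00335)·x = 12.01074 − 13.00335
x = -0.99261 / -1.00335 = 0.98930 → 98.93% C-12, 1.07% C-13.

1.07%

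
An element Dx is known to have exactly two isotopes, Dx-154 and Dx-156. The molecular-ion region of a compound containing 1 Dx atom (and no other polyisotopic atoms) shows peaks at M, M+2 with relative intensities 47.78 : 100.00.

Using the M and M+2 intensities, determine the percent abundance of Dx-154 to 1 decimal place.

32.3%

Let p = fractional abundance of Dx-154. I(M+2)/I(M) = [C(1,1)·p^0·(1−p)] / p^1 = 1·(1−p)/p = 100.00/47.78 = 2.0929
(1−p)/p = 2.0929/1 = 2.0929  ⇒  p = 1/(1 + 2.0929) = 0.3233
Dx-154: 32.3%, Dx-156: 67.7%.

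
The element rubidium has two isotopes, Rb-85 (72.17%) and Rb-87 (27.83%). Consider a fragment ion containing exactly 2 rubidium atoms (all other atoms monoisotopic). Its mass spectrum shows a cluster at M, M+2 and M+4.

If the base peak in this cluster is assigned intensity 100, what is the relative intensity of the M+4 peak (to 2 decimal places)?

14.87

Binomial terms of (0.7217 + 0.2783)^2: M 0.5209, M+2 0.4017, M+4 0.0775 → M is the base peak.
P(M) = C(2,0) × 0.7217^2 × 0.2783^0 = 1 × 0.52085089 × 1.0000 = 0.520851 (base)
P(M+4) = C(2,2) × 0.7217^0 × 0.2783^2 = 1 × 1.0000 × 0.07745089 = 0.077451
Relative intensity = 0.077451 / 0.520851 × 100 = 14.87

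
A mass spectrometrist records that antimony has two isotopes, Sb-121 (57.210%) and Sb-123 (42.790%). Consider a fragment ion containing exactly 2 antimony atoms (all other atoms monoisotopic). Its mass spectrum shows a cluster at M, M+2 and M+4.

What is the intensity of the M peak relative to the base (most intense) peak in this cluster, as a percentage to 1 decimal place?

Term probabilities: M 0.3273, M+2 0.4896, M+4 0.1831. Base peak = M+2.
P(M+2) = C(2,1) × 0.57210^1 × 0.42790^1 = 2 × 0.5721 × 0.4279 = 0.489603 (base)
P(M) = C(2,0) × 0.57210^2 × 0.42790^0 = 1 × 0.32729841 × 1.0000 = 0.327298
Relative intensity = 0.327298 / 0.489603 × 100 = 66.8

66.8%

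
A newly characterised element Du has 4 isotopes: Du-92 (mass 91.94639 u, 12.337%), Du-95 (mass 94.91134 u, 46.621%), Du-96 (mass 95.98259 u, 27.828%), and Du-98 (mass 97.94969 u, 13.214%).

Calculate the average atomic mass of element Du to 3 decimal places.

95.245 u

Weight each isotope mass by its fractional abundance: 0.12337 × 91.94639 + 0.46621 × 94.91134 + 0.27828 × 95.98259 + 0.13214 × 97.94969
= 11.343426 + 44.248616 + 26.710035 + 12.943072 = 95.245149 u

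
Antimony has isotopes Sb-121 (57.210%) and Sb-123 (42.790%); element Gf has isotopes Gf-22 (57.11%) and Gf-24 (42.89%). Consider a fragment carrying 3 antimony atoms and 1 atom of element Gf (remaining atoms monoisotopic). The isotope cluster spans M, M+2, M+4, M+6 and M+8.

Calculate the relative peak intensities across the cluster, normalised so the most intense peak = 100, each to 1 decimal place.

29.7 : 89.0 : 100.0 : 49.9 : 9.3

Antimony pattern (n=3): 0.18724742 : 0.42015297 : 0.3142518 : 0.07834781
Element Gf pattern (n=1): 0.5711 : 0.4289
Convolve the two distributions (both contribute in 2-u steps):
  M: 0.18724742×0.5711 = 0.106937
  M+2: 0.18724742×0.4289 + 0.42015297×0.5711 = 0.320260
  M+4: 0.42015297×0.4289 + 0.3142518×0.5711 = 0.359673
  M+6: 0.3142518×0.4289 + 0.07834781×0.5711 = 0.179527
  M+8: 0.07834781×0.4289 = 0.033603
Scale to base peak (0.359673) = 100: 29.7 : 89.0 : 100.0 : 49.9 : 9.3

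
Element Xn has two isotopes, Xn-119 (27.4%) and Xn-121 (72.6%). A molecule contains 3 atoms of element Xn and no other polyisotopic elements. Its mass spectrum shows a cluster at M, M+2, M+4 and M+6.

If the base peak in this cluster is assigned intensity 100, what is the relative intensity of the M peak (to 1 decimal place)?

4.7

Term probabilities: M 0.0206, M+2 0.1635, M+4 0.4333, M+6 0.3827. Base peak = M+4.
P(M+4) = C(3,2) × 0.274^1 × 0.726^2 = 3 × 0.2740 × 0.527076 = 0.433256 (base)
P(M) = C(3,0) × 0.274^3 × 0.726^0 = 1 × 0.02057082 × 1.0000 = 0.020571
Relative intensity = 0.020571 / 0.433256 × 100 = 4.7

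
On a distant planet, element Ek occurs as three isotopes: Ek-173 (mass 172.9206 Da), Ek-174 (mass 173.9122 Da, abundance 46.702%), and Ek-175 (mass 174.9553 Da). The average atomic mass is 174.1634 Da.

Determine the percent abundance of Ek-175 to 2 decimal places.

38.32%

The remaining 53.298% is split between Ek-173 (fraction x) and Ek-175 (fraction 0.53298 − x).
Substituting: 172.9206x + 174.9553(0.53298 − x) = 92.942924356
(172.9206 − 174.9553)x = -0.304751438  ⇒  x = 0.14978, y = 0.38320
Ek-173: 14.98%, Ek-175: 38.32%.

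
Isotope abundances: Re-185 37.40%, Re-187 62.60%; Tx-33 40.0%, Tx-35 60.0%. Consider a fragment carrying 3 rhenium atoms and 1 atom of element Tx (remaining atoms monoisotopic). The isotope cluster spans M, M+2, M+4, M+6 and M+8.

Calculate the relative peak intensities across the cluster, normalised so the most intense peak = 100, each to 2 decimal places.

Rhenium pattern (n=3): 0.05231362 : 0.26268713 : 0.43968487 : 0.24531438
Element Tx pattern (n=1): 0.4000 : 0.6000
Convolve the two distributions (both contribute in 2-u steps):
  M: 0.05231362×0.4000 = 0.020925
  M+2: 0.05231362×0.6000 + 0.26268713×0.4000 = 0.136463
  M+4: 0.26268713×0.6000 + 0.43968487×0.4000 = 0.333486
  M+6: 0.43968487×0.6000 + 0.24531438×0.4000 = 0.361937
  M+8: 0.24531438×0.6000 = 0.147189
Scale to base peak (0.361937) = 100: 5.78 : 37.70 : 92.14 : 100.00 : 40.67

5.78 : 37.70 : 92.14 : 100.00 : 40.67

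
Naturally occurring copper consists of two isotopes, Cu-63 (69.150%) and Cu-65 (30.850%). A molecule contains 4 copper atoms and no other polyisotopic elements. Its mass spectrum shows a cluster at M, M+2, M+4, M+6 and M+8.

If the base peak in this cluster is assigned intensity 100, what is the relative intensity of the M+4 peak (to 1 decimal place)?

66.9

Binomial terms of (0.69150 + 0.30850)^4: M 0.2286, M+2 0.4080, M+4 0.2731, M+6 0.0812, M+8 0.0091 → M+2 is the base peak.
P(M+2) = C(4,1) × 0.69150^3 × 0.30850^1 = 4 × 0.33065611 × 0.3085 = 0.408030 (base)
P(M+4) = C(4,2) × 0.69150^2 × 0.30850^2 = 6 × 0.47817225 × 0.09517225 = 0.273052
Relative intensity = 0.273052 / 0.408030 × 100 = 66.9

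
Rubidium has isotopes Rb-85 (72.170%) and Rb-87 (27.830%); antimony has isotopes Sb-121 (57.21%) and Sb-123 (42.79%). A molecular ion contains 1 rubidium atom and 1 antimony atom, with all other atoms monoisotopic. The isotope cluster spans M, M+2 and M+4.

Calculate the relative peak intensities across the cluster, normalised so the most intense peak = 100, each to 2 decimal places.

Rubidium pattern (n=1): 0.7217 : 0.2783
Antimony pattern (n=1): 0.5721 : 0.4279
Convolve the two distributions (both contribute in 2-u steps):
  M: 0.7217×0.5721 = 0.412885
  M+2: 0.7217×0.4279 + 0.2783×0.5721 = 0.468031
  M+4: 0.2783×0.4279 = 0.119085
Scale to base peak (0.468031) = 100: 88.22 : 100.00 : 25.44

88.22 : 100.00 : 25.44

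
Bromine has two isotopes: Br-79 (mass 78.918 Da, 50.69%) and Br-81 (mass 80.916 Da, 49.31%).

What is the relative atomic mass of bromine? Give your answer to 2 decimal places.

Average mass = Σ (abundance × isotope mass) = 0.5069 × 78.918 + 0.4931 × 80.916
= 40.0035 + 39.8997 = 79.9032 Da

79.90 Da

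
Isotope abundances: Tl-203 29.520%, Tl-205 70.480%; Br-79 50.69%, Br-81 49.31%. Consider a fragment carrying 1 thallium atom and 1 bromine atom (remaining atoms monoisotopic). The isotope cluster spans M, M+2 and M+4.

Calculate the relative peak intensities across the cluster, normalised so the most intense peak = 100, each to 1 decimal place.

Thallium pattern (n=1): 0.2952 : 0.7048
Bromine pattern (n=1): 0.5069 : 0.4931
Convolve the two distributions (both contribute in 2-u steps):
  M: 0.2952×0.5069 = 0.149637
  M+2: 0.2952×0.4931 + 0.7048×0.5069 = 0.502826
  M+4: 0.7048×0.4931 = 0.347537
Scale to base peak (0.502826) = 100: 29.8 : 100.0 : 69.1

29.8 : 100.0 : 69.1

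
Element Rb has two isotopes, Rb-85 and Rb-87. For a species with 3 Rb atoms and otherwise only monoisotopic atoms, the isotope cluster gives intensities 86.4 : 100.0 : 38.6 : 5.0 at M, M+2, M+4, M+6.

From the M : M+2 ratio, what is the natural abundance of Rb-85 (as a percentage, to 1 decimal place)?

Write p for the Rb-85 fraction. I(M+2)/I(M) = [C(3,1)·p^2·(1−p)] / p^3 = 3·(1−p)/p = 100.0/86.4 = 1.1574
(1−p)/p = 1.1574/3 = 0.3858  ⇒  p = 1/(1 + 0.3858) = 0.7216
Rb-85: 72.2%, Rb-87: 27.8%.

72.2%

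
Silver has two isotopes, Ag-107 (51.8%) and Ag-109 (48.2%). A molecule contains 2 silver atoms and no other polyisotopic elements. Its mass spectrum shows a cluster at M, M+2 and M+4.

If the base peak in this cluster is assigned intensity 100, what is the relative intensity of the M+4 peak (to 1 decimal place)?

46.5

Binomial terms of (0.518 + 0.482)^2: M 0.2683, M+2 0.4994, M+4 0.2323 → M+2 is the base peak.
P(M+2) = C(2,1) × 0.518^1 × 0.482^1 = 2 × 0.5180 × 0.4820 = 0.499352 (base)
P(M+4) = C(2,2) × 0.518^0 × 0.482^2 = 1 × 1.0000 × 0.232324 = 0.232324
Relative intensity = 0.232324 / 0.499352 × 100 = 46.5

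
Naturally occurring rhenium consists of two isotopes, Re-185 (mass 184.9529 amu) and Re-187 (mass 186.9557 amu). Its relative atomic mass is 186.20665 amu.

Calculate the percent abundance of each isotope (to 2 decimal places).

Re-185: 37.40%, Re-187: 62.60%

With x = fraction of Re-185 (so Re-187 is 1 − x):
184.9529·x + 186.9557·(1 − x) = 186.20665
(184.9529 − 186.9557)·x = 186.20665 − 186.9557
x = -0.74905 / -2.0028 = 0.37400 → 37.40% Re-185, 62.60% Re-187.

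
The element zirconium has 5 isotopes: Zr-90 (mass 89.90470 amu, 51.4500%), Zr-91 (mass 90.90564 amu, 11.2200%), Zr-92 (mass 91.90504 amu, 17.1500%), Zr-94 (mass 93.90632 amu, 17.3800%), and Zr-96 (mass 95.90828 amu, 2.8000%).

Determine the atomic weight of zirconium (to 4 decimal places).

Average mass = Σ (abundance × isotope mass) = 0.514500 × 89.90470 + 0.112200 × 90.90564 + 0.171500 × 91.90504 + 0.173800 × 93.90632 + 0.028000 × 95.90828
= 46.255968 + 10.199613 + 15.761714 + 16.320918 + 2.685432 = 91.223645 amu

91.2236 amu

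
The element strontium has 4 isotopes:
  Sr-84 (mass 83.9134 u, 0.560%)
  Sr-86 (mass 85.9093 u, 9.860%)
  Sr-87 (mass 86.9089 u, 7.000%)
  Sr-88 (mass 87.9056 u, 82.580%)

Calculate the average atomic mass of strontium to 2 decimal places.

87.62 u

Average mass = Σ (abundance × isotope mass) = 0.00560 × 83.9134 + 0.09860 × 85.9093 + 0.07000 × 86.9089 + 0.82580 × 87.9056
= 0.46992 + 8.47066 + 6.08362 + 72.59244 = 87.61664 u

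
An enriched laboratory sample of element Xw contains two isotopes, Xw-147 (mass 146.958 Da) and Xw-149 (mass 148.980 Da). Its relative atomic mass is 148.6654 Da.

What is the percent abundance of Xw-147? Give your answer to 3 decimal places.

Let x be the fractional abundance of Xw-147; then Xw-149 has abundance 1 − x.
146.958·x + 148.980·(1 − x) = 148.6654
(146.958 − 148.980)·x = 148.6654 − 148.980
x = -0.3146 / -2.022 = 0.15559 → 15.559% Xw-147, 84.441% Xw-149.

15.559%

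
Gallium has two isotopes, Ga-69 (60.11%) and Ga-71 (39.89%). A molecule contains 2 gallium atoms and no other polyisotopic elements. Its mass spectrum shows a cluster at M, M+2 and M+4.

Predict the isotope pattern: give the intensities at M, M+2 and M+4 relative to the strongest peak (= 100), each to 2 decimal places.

Each Ga atom is independently Ga-69 (p = 0.6011) or Ga-71 (q = 0.3989); the cluster is the binomial expansion (p + q)^2.
P(M) = 0.6011^2 = 0.361321
P(M+2) = 2 × 0.6011^1 × 0.3989^1 = 0.479558
P(M+4) = 0.3989^2 = 0.159121
The M+2 peak is largest (0.479558); scaling to 100 gives 75.34 : 100.00 : 33.18.

75.34 : 100.00 : 33.18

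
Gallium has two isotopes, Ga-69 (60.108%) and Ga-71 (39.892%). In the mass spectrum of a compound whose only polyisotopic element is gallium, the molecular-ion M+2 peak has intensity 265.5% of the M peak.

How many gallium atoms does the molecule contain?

4

For n independent Ga atoms, I(M+2)/I(M) = n · (abundance Ga-71) / (abundance Ga-69) = n · 0.39892/0.60108.
n = 2.655 × 0.60108/0.39892 = 4.00 ≈ 4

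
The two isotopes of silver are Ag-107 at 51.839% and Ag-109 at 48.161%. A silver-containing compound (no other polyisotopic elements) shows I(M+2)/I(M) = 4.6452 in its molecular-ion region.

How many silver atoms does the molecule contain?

With n Ag atoms, P(M+2)/P(M) = C(n,1)·p^(n−1)q / p^n = n·q/p = n · 0.48161/0.51839.
n = 4.6452 × 0.51839/0.48161 = 5.00 ≈ 5

5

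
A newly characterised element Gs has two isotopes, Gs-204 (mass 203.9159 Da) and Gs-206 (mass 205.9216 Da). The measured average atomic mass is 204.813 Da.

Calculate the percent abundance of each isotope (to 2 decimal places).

Let x be the fractional abundance of Gs-204; then Gs-206 has abundance 1 − x.
203.9159·x + 205.9216·(1 − x) = 204.813
(203.9159 − 205.9216)·x = 204.813 − 205.9216
x = -1.1086 / -2.0057 = 0.55272 → 55.27% Gs-204, 44.73% Gs-206.

Gs-204: 55.27%, Gs-206: 44.73%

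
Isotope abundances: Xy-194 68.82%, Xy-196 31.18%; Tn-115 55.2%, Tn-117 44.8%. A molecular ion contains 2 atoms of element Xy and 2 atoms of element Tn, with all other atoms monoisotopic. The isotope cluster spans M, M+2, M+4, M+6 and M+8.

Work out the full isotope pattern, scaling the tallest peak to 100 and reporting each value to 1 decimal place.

39.5 : 100.0 : 92.3 : 36.8 : 5.3

Element Xy pattern (n=2): 0.47361924 : 0.42916152 : 0.09721924
Element Tn pattern (n=2): 0.304704 : 0.494592 : 0.200704
Convolve the two distributions (both contribute in 2-u steps):
  M: 0.47361924×0.304704 = 0.144314
  M+2: 0.47361924×0.494592 + 0.42916152×0.304704 = 0.365016
  M+4: 0.47361924×0.200704 + 0.42916152×0.494592 + 0.09721924×0.304704 = 0.336940
  M+6: 0.42916152×0.200704 + 0.09721924×0.494592 = 0.134218
  M+8: 0.09721924×0.200704 = 0.019512
Scale to base peak (0.365016) = 100: 39.5 : 100.0 : 92.3 : 36.8 : 5.3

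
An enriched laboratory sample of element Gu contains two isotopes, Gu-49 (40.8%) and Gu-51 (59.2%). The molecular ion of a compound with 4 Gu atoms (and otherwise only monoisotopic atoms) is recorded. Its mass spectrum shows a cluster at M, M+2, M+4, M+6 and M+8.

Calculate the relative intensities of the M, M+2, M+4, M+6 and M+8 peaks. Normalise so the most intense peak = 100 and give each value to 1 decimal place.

7.9 : 45.9 : 100.0 : 96.7 : 35.1

The 4 Gu atoms are independent, so intensities follow the terms of (0.408 + 0.592)^4.
P(M) = 0.408^4 = 0.027710
P(M+2) = 4 × 0.408^3 × 0.592^1 = 0.160828
P(M+4) = 6 × 0.408^2 × 0.592^2 = 0.350038
P(M+6) = 4 × 0.408^1 × 0.592^3 = 0.338599
P(M+8) = 0.592^4 = 0.122825
The M+4 peak is largest (0.350038); scaling to 100 gives 7.9 : 45.9 : 100.0 : 96.7 : 35.1.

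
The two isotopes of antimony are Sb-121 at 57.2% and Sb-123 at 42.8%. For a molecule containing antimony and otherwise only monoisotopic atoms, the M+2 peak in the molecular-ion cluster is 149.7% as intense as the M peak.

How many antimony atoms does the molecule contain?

For n independent Sb atoms, I(M+2)/I(M) = n · (abundance Sb-123) / (abundance Sb-121) = n · 0.428/0.572.
n = 1.497 × 0.572/0.428 = 2.00 ≈ 2

2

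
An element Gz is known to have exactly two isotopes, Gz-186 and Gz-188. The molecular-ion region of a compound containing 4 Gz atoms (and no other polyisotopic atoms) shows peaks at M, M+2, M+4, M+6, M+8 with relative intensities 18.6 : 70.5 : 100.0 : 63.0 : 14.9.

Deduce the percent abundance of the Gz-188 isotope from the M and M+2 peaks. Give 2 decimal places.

48.65%

If p is the fraction of Gz that is Gz-186, then I(M+2)/I(M) = [C(4,1)·p^3·(1−p)] / p^4 = 4·(1−p)/p = 70.5/18.6 = 3.7903
(1−p)/p = 3.7903/4 = 0.9476  ⇒  p = 1/(1 + 0.9476) = 0.5135
Gz-186: 51.35%, Gz-188: 48.65%.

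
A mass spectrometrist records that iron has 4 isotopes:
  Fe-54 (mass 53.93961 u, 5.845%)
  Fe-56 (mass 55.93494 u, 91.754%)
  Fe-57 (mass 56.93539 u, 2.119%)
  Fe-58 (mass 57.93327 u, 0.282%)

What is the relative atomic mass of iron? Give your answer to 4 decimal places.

55.8451 u

Average mass = Σ (abundance × isotope mass) = 0.05845 × 53.93961 + 0.91754 × 55.93494 + 0.02119 × 56.93539 + 0.00282 × 57.93327
= 3.152770 + 51.322545 + 1.206461 + 0.163372 = 55.845148 u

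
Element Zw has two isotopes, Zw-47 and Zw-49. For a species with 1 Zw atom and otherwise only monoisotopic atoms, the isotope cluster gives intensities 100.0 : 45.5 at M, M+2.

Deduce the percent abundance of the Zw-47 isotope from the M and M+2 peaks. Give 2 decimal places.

68.73%

If p is the fraction of Zw that is Zw-47, then I(M+2)/I(M) = [C(1,1)·p^0·(1−p)] / p^1 = 1·(1−p)/p = 45.5/100.0 = 0.4550
(1−p)/p = 0.4550/1 = 0.4550  ⇒  p = 1/(1 + 0.4550) = 0.6873
Zw-47: 68.73%, Zw-49: 31.27%.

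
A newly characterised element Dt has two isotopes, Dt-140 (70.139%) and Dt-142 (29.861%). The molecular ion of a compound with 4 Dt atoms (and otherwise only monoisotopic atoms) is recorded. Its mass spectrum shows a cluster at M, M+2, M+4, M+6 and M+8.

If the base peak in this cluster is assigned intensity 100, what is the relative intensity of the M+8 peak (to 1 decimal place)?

1.9

(0.70139 + 0.29861)^4 gives M 0.2420, M+2 0.4121, M+4 0.2632, M+6 0.0747, M+8 0.0080; the largest is M+2.
P(M+2) = C(4,1) × 0.70139^3 × 0.29861^1 = 4 × 0.34504736 × 0.29861 = 0.412138 (base)
P(M+8) = C(4,4) × 0.70139^0 × 0.29861^4 = 1 × 1.0000 × 0.00795092 = 0.007951
Relative intensity = 0.007951 / 0.412138 × 100 = 1.9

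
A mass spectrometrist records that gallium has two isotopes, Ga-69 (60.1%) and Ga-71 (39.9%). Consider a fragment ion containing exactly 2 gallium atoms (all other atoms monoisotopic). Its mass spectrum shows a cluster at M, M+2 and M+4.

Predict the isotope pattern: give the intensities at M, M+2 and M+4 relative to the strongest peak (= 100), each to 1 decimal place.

75.3 : 100.0 : 33.2

Expanding (0.601 + 0.399)^2:
P(M) = 0.601^2 = 0.361201
P(M+2) = 2 × 0.601^1 × 0.399^1 = 0.479598
P(M+4) = 0.399^2 = 0.159201
The M+2 peak is largest (0.479598); scaling to 100 gives 75.3 : 100.0 : 33.2.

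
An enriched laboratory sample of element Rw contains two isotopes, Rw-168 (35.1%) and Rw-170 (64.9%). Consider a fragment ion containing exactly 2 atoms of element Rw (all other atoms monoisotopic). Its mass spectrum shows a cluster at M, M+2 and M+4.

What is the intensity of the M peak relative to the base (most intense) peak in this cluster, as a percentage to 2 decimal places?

Binomial terms of (0.351 + 0.649)^2: M 0.1232, M+2 0.4556, M+4 0.4212 → M+2 is the base peak.
P(M+2) = C(2,1) × 0.351^1 × 0.649^1 = 2 × 0.3510 × 0.6490 = 0.455598 (base)
P(M) = C(2,0) × 0.351^2 × 0.649^0 = 1 × 0.123201 × 1.0000 = 0.123201
Relative intensity = 0.123201 / 0.455598 × 100 = 27.04

27.04%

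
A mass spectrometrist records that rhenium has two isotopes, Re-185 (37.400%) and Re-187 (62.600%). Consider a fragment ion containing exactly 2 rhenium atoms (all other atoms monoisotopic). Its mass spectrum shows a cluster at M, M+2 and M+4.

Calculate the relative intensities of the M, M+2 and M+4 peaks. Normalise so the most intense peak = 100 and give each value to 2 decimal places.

29.87 : 100.00 : 83.69

Each Re atom is independently Re-185 (p = 0.37400) or Re-187 (q = 0.62600); the cluster is the binomial expansion (p + q)^2.
P(M) = 0.37400^2 = 0.139876
P(M+2) = 2 × 0.37400^1 × 0.62600^1 = 0.468248
P(M+4) = 0.62600^2 = 0.391876
The M+2 peak is largest (0.468248); scaling to 100 gives 29.87 : 100.00 : 83.69.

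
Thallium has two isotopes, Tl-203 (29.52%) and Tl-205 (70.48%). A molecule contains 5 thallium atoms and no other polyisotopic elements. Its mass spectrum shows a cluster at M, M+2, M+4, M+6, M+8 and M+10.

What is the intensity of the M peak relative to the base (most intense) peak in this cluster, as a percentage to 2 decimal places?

Term probabilities: M 0.0022, M+2 0.0268, M+4 0.1278, M+6 0.3051, M+8 0.3642, M+10 0.1739. Base peak = M+8.
P(M+8) = C(5,4) × 0.2952^1 × 0.7048^4 = 5 × 0.2952 × 0.24675365 = 0.364208 (base)
P(M) = C(5,0) × 0.2952^5 × 0.7048^0 = 1 × 0.00224172 × 1.0000 = 0.002242
Relative intensity = 0.002242 / 0.364208 × 100 = 0.62

0.62%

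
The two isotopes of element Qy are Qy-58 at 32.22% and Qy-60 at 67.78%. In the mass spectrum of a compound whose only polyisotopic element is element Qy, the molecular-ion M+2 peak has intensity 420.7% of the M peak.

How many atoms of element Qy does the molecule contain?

The M+2/M ratio from n Qy atoms is n · q/p = n · 0.6778/0.3222.
n = 4.207 × 0.3222/0.6778 = 2.00 ≈ 2

2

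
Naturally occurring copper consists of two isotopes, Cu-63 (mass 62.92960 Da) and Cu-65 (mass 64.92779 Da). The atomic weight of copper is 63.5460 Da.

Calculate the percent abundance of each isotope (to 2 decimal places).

With x = fraction of Cu-63 (so Cu-65 is 1 − x):
62.92960·x + 64.92779·(1 − x) = 63.5460
(62.92960 − 64.92779)·x = 63.5460 − 64.92779
x = -1.38179 / -1.99819 = 0.69152 → 69.15% Cu-63, 30.85% Cu-65.

Cu-63: 69.15%, Cu-65: 30.85%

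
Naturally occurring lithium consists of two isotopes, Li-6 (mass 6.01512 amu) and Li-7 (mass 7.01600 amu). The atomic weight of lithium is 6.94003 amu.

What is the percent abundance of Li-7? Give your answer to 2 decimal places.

92.41%

Let x be the fractional abundance of Li-6; then Li-7 has abundance 1 − x.
6.01512·x + 7.01600·(1 − x) = 6.94003
(6.01512 − 7.01600)·x = 6.94003 − 7.01600
x = -0.07597 / -1.00088 = 0.07590 → 7.59% Li-6, 92.41% Li-7.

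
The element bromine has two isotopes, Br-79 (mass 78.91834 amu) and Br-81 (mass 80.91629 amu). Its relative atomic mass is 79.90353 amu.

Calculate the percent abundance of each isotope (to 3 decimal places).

With x = fraction of Br-79 (so Br-81 is 1 − x):
78.91834·x + 80.91629·(1 − x) = 79.90353
(78.91834 − 80.91629)·x = 79.90353 − 80.91629
x = -1.01276 / -1.99795 = 0.50690 → 50.690% Br-79, 49.310% Br-81.

Br-79: 50.690%, Br-81: 49.310%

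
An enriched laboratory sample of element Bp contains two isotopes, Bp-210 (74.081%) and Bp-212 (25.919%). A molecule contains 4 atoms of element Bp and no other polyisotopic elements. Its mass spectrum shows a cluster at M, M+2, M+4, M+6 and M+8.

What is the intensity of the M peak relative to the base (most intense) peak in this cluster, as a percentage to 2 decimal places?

71.45%

(0.74081 + 0.25919)^4 gives M 0.3012, M+2 0.4215, M+4 0.2212, M+6 0.0516, M+8 0.0045; the largest is M+2.
P(M+2) = C(4,1) × 0.74081^3 × 0.25919^1 = 4 × 0.40655613 × 0.25919 = 0.421501 (base)
P(M) = C(4,0) × 0.74081^4 × 0.25919^0 = 1 × 0.30118084 × 1.0000 = 0.301181
Relative intensity = 0.301181 / 0.421501 × 100 = 71.45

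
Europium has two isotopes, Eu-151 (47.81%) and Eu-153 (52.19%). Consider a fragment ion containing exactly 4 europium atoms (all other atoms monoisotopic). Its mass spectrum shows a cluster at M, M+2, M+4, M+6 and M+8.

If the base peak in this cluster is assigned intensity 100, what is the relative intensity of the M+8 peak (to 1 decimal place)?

Binomial terms of (0.4781 + 0.5219)^4: M 0.0522, M+2 0.2281, M+4 0.3736, M+6 0.2719, M+8 0.0742 → M+4 is the base peak.
P(M+4) = C(4,2) × 0.4781^2 × 0.5219^2 = 6 × 0.22857961 × 0.27237961 = 0.373563 (base)
P(M+8) = C(4,4) × 0.4781^0 × 0.5219^4 = 1 × 1.0000 × 0.07419065 = 0.074191
Relative intensity = 0.074191 / 0.373563 × 100 = 19.9

19.9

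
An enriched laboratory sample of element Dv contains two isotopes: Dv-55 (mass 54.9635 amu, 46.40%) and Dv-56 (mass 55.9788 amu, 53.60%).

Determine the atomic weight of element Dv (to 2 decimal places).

55.51 amu

The abundance-weighted mean is 0.4640 × 54.9635 + 0.5360 × 55.9788
= 25.50306 + 30.00464 = 55.50770 amu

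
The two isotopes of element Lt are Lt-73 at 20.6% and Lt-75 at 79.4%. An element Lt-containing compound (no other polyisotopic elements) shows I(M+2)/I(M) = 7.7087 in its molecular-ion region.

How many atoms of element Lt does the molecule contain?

For n independent Lt atoms, I(M+2)/I(M) = n · (abundance Lt-75) / (abundance Lt-73) = n · 0.794/0.206.
n = 7.7087 × 0.206/0.794 = 2.00 ≈ 2

2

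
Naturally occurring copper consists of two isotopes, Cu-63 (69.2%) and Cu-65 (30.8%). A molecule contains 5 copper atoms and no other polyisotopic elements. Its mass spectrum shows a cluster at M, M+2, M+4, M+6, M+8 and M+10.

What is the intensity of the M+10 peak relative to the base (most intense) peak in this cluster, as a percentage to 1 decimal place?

0.8%

Term probabilities: M 0.1587, M+2 0.3531, M+4 0.3144, M+6 0.1399, M+8 0.0311, M+10 0.0028. Base peak = M+2.
P(M+2) = C(5,1) × 0.692^4 × 0.308^1 = 5 × 0.22931073 × 0.3080 = 0.353139 (base)
P(M+10) = C(5,5) × 0.692^0 × 0.308^5 = 1 × 1.0000 × 0.00277175 = 0.002772
Relative intensity = 0.002772 / 0.353139 × 100 = 0.8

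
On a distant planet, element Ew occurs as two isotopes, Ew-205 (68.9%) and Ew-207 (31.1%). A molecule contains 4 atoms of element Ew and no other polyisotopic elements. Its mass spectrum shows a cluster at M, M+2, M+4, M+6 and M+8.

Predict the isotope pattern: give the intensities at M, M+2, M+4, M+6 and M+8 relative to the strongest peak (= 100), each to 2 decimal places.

The 4 Ew atoms are independent, so intensities follow the terms of (0.689 + 0.311)^4.
P(M) = 0.689^4 = 0.225360
P(M+2) = 4 × 0.689^3 × 0.311^1 = 0.406891
P(M+4) = 6 × 0.689^2 × 0.311^2 = 0.275493
P(M+6) = 4 × 0.689^1 × 0.311^3 = 0.082901
P(M+8) = 0.311^4 = 0.009355
The M+2 peak is largest (0.406891); scaling to 100 gives 55.39 : 100.00 : 67.71 : 20.37 : 2.30.

55.39 : 100.00 : 67.71 : 20.37 : 2.30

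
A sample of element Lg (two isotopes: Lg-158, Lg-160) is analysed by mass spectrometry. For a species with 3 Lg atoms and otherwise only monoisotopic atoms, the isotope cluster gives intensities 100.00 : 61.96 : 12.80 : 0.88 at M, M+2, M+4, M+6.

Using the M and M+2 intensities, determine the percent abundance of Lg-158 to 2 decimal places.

If p is the fraction of Lg that is Lg-158, then I(M+2)/I(M) = [C(3,1)·p^2·(1−p)] / p^3 = 3·(1−p)/p = 61.96/100.00 = 0.6196
(1−p)/p = 0.6196/3 = 0.2065  ⇒  p = 1/(1 + 0.2065) = 0.8288
Lg-158: 82.88%, Lg-160: 17.12%.

82.88%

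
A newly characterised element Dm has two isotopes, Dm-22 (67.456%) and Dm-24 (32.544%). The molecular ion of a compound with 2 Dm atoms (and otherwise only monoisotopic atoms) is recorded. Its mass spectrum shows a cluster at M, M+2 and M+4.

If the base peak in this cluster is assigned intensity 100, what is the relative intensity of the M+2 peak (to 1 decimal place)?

Binomial terms of (0.67456 + 0.32544)^2: M 0.4550, M+2 0.4391, M+4 0.1059 → M is the base peak.
P(M) = C(2,0) × 0.67456^2 × 0.32544^0 = 1 × 0.45503119 × 1.0000 = 0.455031 (base)
P(M+2) = C(2,1) × 0.67456^1 × 0.32544^1 = 2 × 0.67456 × 0.32544 = 0.439058
Relative intensity = 0.439058 / 0.455031 × 100 = 96.5

96.5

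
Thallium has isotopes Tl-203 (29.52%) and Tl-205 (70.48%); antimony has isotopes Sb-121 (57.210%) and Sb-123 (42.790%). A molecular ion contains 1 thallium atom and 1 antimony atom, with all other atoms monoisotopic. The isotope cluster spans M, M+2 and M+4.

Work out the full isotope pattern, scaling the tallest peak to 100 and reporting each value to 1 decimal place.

Thallium pattern (n=1): 0.2952 : 0.7048
Antimony pattern (n=1): 0.5721 : 0.4279
Convolve the two distributions (both contribute in 2-u steps):
  M: 0.2952×0.5721 = 0.168884
  M+2: 0.2952×0.4279 + 0.7048×0.5721 = 0.529532
  M+4: 0.7048×0.4279 = 0.301584
Scale to base peak (0.529532) = 100: 31.9 : 100.0 : 57.0

31.9 : 100.0 : 57.0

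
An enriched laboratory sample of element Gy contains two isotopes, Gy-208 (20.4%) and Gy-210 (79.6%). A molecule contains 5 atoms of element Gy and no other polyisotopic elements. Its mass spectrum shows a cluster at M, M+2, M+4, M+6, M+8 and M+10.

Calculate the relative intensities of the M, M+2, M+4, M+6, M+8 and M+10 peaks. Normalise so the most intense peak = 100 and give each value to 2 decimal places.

0.09 : 1.68 : 13.14 : 51.26 : 100.00 : 78.04

The 5 Gy atoms are independent, so intensities follow the terms of (0.204 + 0.796)^5.
P(M) = 0.204^5 = 0.000353
P(M+2) = 5 × 0.204^4 × 0.796^1 = 0.006893
P(M+4) = 10 × 0.204^3 × 0.796^2 = 0.053792
P(M+6) = 10 × 0.204^2 × 0.796^3 = 0.209894
P(M+8) = 5 × 0.204^1 × 0.796^4 = 0.409499
P(M+10) = 0.796^5 = 0.319570
The M+8 peak is largest (0.409499); scaling to 100 gives 0.09 : 1.68 : 13.14 : 51.26 : 100.00 : 78.04.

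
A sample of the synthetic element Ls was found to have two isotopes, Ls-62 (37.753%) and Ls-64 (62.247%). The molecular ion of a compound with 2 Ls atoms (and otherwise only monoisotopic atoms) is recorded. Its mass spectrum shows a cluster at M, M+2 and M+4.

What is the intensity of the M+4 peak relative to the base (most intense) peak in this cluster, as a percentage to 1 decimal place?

Term probabilities: M 0.1425, M+2 0.4700, M+4 0.3875. Base peak = M+2.
P(M+2) = C(2,1) × 0.37753^1 × 0.62247^1 = 2 × 0.37753 × 0.62247 = 0.470002 (base)
P(M+4) = C(2,2) × 0.37753^0 × 0.62247^2 = 1 × 1.0000 × 0.3874689 = 0.387469
Relative intensity = 0.387469 / 0.470002 × 100 = 82.4

82.4%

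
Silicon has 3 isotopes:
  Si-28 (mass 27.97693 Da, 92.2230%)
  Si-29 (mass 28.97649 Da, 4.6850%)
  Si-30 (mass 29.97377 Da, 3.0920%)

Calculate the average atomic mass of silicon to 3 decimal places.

28.086 Da

The abundance-weighted mean is 0.922230 × 27.97693 + 0.046850 × 28.97649 + 0.030920 × 29.97377
= 25.801164 + 1.357549 + 0.926789 = 28.085502 Da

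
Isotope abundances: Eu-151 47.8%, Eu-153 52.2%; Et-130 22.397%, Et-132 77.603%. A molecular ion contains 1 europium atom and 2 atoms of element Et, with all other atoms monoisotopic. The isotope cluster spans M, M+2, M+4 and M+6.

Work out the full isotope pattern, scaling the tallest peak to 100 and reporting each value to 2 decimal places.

Europium pattern (n=1): 0.4780 : 0.5220
Element Et pattern (n=2): 0.05016256 : 0.34761488 : 0.60222256
Convolve the two distributions (both contribute in 2-u steps):
  M: 0.4780×0.05016256 = 0.023978
  M+2: 0.4780×0.34761488 + 0.5220×0.05016256 = 0.192345
  M+4: 0.4780×0.60222256 + 0.5220×0.34761488 = 0.469317
  M+6: 0.5220×0.60222256 = 0.314360
Scale to base peak (0.469317) = 100: 5.11 : 40.98 : 100.00 : 66.98

5.11 : 40.98 : 100.00 : 66.98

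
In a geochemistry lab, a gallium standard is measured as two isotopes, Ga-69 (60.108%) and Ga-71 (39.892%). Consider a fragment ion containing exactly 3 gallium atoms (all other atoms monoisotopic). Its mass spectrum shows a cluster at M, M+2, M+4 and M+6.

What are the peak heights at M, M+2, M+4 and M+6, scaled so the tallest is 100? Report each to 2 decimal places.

50.23 : 100.00 : 66.37 : 14.68

Each Ga atom is independently Ga-69 (p = 0.60108) or Ga-71 (q = 0.39892); the cluster is the binomial expansion (p + q)^3.
P(M) = 0.60108^3 = 0.217169
P(M+2) = 3 × 0.60108^2 × 0.39892^1 = 0.432386
P(M+4) = 3 × 0.60108^1 × 0.39892^2 = 0.286963
P(M+6) = 0.39892^3 = 0.063483
The M+2 peak is largest (0.432386); scaling to 100 gives 50.23 : 100.00 : 66.37 : 14.68.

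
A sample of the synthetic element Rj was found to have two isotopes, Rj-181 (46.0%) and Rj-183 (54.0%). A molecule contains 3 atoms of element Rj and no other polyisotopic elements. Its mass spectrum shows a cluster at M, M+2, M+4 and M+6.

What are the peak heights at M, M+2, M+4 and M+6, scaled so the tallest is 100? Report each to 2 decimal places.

24.19 : 85.19 : 100.00 : 39.13

Each Rj atom is independently Rj-181 (p = 0.460) or Rj-183 (q = 0.540); the cluster is the binomial expansion (p + q)^3.
P(M) = 0.460^3 = 0.097336
P(M+2) = 3 × 0.460^2 × 0.540^1 = 0.342792
P(M+4) = 3 × 0.460^1 × 0.540^2 = 0.402408
P(M+6) = 0.540^3 = 0.157464
The M+4 peak is largest (0.402408); scaling to 100 gives 24.19 : 85.19 : 100.00 : 39.13.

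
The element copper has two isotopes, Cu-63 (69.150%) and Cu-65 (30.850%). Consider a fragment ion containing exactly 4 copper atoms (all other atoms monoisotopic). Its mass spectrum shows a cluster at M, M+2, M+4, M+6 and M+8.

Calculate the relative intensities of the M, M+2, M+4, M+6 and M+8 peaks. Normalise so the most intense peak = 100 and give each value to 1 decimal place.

Each Cu atom is independently Cu-63 (p = 0.69150) or Cu-65 (q = 0.30850); the cluster is the binomial expansion (p + q)^4.
P(M) = 0.69150^4 = 0.228649
P(M+2) = 4 × 0.69150^3 × 0.30850^1 = 0.408030
P(M+4) = 6 × 0.69150^2 × 0.30850^2 = 0.273052
P(M+6) = 4 × 0.69150^1 × 0.30850^3 = 0.081212
P(M+8) = 0.30850^4 = 0.009058
The M+2 peak is largest (0.408030); scaling to 100 gives 56.0 : 100.0 : 66.9 : 19.9 : 2.2.

56.0 : 100.0 : 66.9 : 19.9 : 2.2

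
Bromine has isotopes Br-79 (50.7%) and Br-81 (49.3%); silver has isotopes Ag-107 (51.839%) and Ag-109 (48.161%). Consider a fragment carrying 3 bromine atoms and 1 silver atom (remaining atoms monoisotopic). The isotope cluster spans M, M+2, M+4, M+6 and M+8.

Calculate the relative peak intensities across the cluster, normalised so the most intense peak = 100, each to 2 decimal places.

18.03 : 69.34 : 100.00 : 64.09 : 15.40

Bromine pattern (n=3): 0.13032384 : 0.38017547 : 0.36967753 : 0.11982316
Silver pattern (n=1): 0.51839 : 0.48161
Convolve the two distributions (both contribute in 2-u steps):
  M: 0.13032384×0.51839 = 0.067559
  M+2: 0.13032384×0.48161 + 0.38017547×0.51839 = 0.259844
  M+4: 0.38017547×0.48161 + 0.36967753×0.51839 = 0.374733
  M+6: 0.36967753×0.48161 + 0.11982316×0.51839 = 0.240156
  M+8: 0.11982316×0.48161 = 0.057708
Scale to base peak (0.374733) = 100: 18.03 : 69.34 : 100.00 : 64.09 : 15.40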